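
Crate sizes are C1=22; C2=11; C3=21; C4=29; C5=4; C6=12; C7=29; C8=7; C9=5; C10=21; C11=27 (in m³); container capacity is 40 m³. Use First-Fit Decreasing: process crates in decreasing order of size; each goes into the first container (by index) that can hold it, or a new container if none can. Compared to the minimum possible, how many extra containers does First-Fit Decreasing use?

First-Fit Decreasing: [29,11] [29,7,4] [27,12] [22,5] [21] [21] → 6 containers.
6 crates exceed 20 m³ (half the capacity), and no two of those can share a container, so at least 6 containers are needed.
So 6 is already optimal.

0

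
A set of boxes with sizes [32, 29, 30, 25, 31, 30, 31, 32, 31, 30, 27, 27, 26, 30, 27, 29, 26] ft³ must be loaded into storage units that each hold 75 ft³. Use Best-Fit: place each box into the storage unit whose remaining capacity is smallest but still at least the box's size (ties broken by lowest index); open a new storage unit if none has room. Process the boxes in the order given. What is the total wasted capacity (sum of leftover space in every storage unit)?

182

Put 32 ft³ in storage unit 1; 43 ft³ remain.
Put 29 ft³ in storage unit 1; 14 ft³ remain.
Put 30 ft³ in storage unit 2; 45 ft³ remain.
Put 25 ft³ in storage unit 2; 20 ft³ remain.
Put 31 ft³ in storage unit 3; 44 ft³ remain.
Put 30 ft³ in storage unit 3; 14 ft³ remain.
Put 31 ft³ in storage unit 4; 44 ft³ remain.
Put 32 ft³ in storage unit 4; 12 ft³ remain.
Put 31 ft³ in storage unit 5; 44 ft³ remain.
Put 30 ft³ in storage unit 5; 14 ft³ remain.
Put 27 ft³ in storage unit 6; 48 ft³ remain.
Put 27 ft³ in storage unit 6; 21 ft³ remain.
Put 26 ft³ in storage unit 7; 49 ft³ remain.
Put 30 ft³ in storage unit 7; 19 ft³ remain.
Put 27 ft³ in storage unit 8; 48 ft³ remain.
Put 29 ft³ in storage unit 8; 19 ft³ remain.
Put 26 ft³ in storage unit 9; 49 ft³ remain.
9 storage units × 75 ft³ = 675 ft³; used 493 ft³; unused 182 ft³.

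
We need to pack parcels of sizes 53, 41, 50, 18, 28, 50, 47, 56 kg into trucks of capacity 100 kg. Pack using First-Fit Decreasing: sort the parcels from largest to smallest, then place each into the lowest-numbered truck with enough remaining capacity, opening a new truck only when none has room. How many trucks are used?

4

Sorted descending: 56, 53, 50, 50, 47, 41, 28, 18.
Put 56 kg in truck 1; 44 kg remain.
Put 53 kg in truck 2; 47 kg remain.
Put 50 kg in truck 3; 50 kg remain.
Put 50 kg in truck 3; 0 kg remain.
Put 47 kg in truck 2; 0 kg remain.
Put 41 kg in truck 1; 3 kg remain.
Put 28 kg in truck 4; 72 kg remain.
Put 18 kg in truck 4; 54 kg remain.
Final trucks: [56,41] [53,47] [50,50] [28,18].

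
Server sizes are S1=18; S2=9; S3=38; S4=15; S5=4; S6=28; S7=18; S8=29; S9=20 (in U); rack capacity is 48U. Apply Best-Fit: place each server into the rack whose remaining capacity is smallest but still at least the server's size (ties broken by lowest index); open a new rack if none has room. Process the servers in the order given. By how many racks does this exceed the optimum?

1

Best-Fit: [18,9,15,4] [38] [28,18] [29] [20] → 5 racks.
Total size 179U; any packing needs at least ⌈179/48⌉ = 4 racks.
An optimal packing achieves that bound: [38,9] [29,18] [28,20] [18,15,4] → 4 racks.
Excess: 5 − 4 = 1.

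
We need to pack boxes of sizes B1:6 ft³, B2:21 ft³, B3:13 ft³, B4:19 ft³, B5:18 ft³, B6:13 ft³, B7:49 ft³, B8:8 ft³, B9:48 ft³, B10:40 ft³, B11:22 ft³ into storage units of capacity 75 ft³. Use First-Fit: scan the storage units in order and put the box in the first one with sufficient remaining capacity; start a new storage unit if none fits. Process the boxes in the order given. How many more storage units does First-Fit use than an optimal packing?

First-Fit: [6,21,13,19,13] [18,49,8] [48,22] [40] → 4 storage units.
Total size 257 ft³; any packing needs at least ⌈257/75⌉ = 4 storage units.
So 4 is already optimal.

0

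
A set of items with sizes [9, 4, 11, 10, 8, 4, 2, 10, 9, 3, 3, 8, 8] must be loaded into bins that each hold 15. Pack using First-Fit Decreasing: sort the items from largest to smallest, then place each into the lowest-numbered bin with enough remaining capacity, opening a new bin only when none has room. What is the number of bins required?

8 bins

Sorted descending: 11, 10, 10, 9, 9, 8, 8, 8, 4, 4, 3, 3, 2.
bin 1: place 11, 4 left
bin 2: place 10, 5 left
bin 3: place 10, 5 left
bin 4: place 9, 6 left
bin 5: place 9, 6 left
bin 6: place 8, 7 left
bin 7: place 8, 7 left
bin 8: place 8, 7 left
bin 1: place 4, 0 left
bin 2: place 4, 1 left
bin 3: place 3, 2 left
bin 4: place 3, 3 left
bin 3: place 2, 0 left
Final bins: [11,4] [10,4] [10,3,2] [9,3] [9] [8] [8] [8].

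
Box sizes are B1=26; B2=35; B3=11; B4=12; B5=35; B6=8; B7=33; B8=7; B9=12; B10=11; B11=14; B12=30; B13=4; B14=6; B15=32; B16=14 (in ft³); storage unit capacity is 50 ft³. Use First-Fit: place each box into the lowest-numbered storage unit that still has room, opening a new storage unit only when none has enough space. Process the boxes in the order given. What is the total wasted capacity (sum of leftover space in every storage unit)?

10

Put B1 (26 ft³) in storage unit 1; 24 ft³ remain.
Put B2 (35 ft³) in storage unit 2; 15 ft³ remain.
Put B3 (11 ft³) in storage unit 1; 13 ft³ remain.
Put B4 (12 ft³) in storage unit 1; 1 ft³ remain.
Put B5 (35 ft³) in storage unit 3; 15 ft³ remain.
Put B6 (8 ft³) in storage unit 2; 7 ft³ remain.
Put B7 (33 ft³) in storage unit 4; 17 ft³ remain.
Put B8 (7 ft³) in storage unit 2; 0 ft³ remain.
Put B9 (12 ft³) in storage unit 3; 3 ft³ remain.
Put B10 (11 ft³) in storage unit 4; 6 ft³ remain.
Put B11 (14 ft³) in storage unit 5; 36 ft³ remain.
Put B12 (30 ft³) in storage unit 5; 6 ft³ remain.
Put B13 (4 ft³) in storage unit 4; 2 ft³ remain.
Put B14 (6 ft³) in storage unit 5; 0 ft³ remain.
Put B15 (32 ft³) in storage unit 6; 18 ft³ remain.
Put B16 (14 ft³) in storage unit 6; 4 ft³ remain.
6 storage units × 50 ft³ = 300 ft³; used 290 ft³; unused 10 ft³.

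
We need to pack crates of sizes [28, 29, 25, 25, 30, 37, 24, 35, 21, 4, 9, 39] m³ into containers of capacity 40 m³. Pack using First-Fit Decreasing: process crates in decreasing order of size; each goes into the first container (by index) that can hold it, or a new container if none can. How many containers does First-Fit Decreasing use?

10

Sorted descending: 39, 37, 35, 30, 29, 28, 25, 25, 24, 21, 9, 4.
Put 39 m³ in container 1; 1 m³ remain.
Put 37 m³ in container 2; 3 m³ remain.
Put 35 m³ in container 3; 5 m³ remain.
Put 30 m³ in container 4; 10 m³ remain.
Put 29 m³ in container 5; 11 m³ remain.
Put 28 m³ in container 6; 12 m³ remain.
Put 25 m³ in container 7; 15 m³ remain.
Put 25 m³ in container 8; 15 m³ remain.
Put 24 m³ in container 9; 16 m³ remain.
Put 21 m³ in container 10; 19 m³ remain.
Put 9 m³ in container 4; 1 m³ remain.
Put 4 m³ in container 3; 1 m³ remain.
Final containers: [39] [37] [35,4] [30,9] [29] [28] [25] [25] [24] [21].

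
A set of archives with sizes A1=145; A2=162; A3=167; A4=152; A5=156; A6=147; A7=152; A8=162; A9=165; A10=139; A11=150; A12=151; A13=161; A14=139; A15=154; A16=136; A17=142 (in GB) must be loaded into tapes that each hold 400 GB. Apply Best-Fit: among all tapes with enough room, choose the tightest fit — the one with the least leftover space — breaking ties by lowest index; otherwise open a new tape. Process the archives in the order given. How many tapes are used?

9

A1 (145 GB) → tape 1 (remaining 255 GB)
A2 (162 GB) → tape 1 (remaining 93 GB)
A3 (167 GB) → tape 2 (remaining 233 GB)
A4 (152 GB) → tape 2 (remaining 81 GB)
A5 (156 GB) → tape 3 (remaining 244 GB)
A6 (147 GB) → tape 3 (remaining 97 GB)
A7 (152 GB) → tape 4 (remaining 248 GB)
A8 (162 GB) → tape 4 (remaining 86 GB)
A9 (165 GB) → tape 5 (remaining 235 GB)
A10 (139 GB) → tape 5 (remaining 96 GB)
A11 (150 GB) → tape 6 (remaining 250 GB)
A12 (151 GB) → tape 6 (remaining 99 GB)
A13 (161 GB) → tape 7 (remaining 239 GB)
A14 (139 GB) → tape 7 (remaining 100 GB)
A15 (154 GB) → tape 8 (remaining 246 GB)
A16 (136 GB) → tape 8 (remaining 110 GB)
A17 (142 GB) → tape 9 (remaining 258 GB)
Final tapes: [145,162] [167,152] [156,147] [152,162] [165,139] [150,151] [161,139] [154,136] [142].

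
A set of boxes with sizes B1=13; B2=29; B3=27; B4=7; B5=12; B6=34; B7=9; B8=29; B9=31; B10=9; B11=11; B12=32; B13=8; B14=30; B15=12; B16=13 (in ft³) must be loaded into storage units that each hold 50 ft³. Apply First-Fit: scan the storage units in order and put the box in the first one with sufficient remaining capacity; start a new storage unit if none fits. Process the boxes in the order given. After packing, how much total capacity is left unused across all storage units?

44

Put B1 (13 ft³) in storage unit 1; 37 ft³ remain.
Put B2 (29 ft³) in storage unit 1; 8 ft³ remain.
Put B3 (27 ft³) in storage unit 2; 23 ft³ remain.
Put B4 (7 ft³) in storage unit 1; 1 ft³ remain.
Put B5 (12 ft³) in storage unit 2; 11 ft³ remain.
Put B6 (34 ft³) in storage unit 3; 16 ft³ remain.
Put B7 (9 ft³) in storage unit 2; 2 ft³ remain.
Put B8 (29 ft³) in storage unit 4; 21 ft³ remain.
Put B9 (31 ft³) in storage unit 5; 19 ft³ remain.
Put B10 (9 ft³) in storage unit 3; 7 ft³ remain.
Put B11 (11 ft³) in storage unit 4; 10 ft³ remain.
Put B12 (32 ft³) in storage unit 6; 18 ft³ remain.
Put B13 (8 ft³) in storage unit 4; 2 ft³ remain.
Put B14 (30 ft³) in storage unit 7; 20 ft³ remain.
Put B15 (12 ft³) in storage unit 5; 7 ft³ remain.
Put B16 (13 ft³) in storage unit 6; 5 ft³ remain.
7 storage units × 50 ft³ = 350 ft³; used 306 ft³; unused 44 ft³.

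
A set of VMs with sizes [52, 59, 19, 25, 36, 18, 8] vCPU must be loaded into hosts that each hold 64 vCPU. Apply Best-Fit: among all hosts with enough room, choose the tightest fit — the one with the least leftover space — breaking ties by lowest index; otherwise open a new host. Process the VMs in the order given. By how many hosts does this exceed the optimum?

Best-Fit: [52,8] [59] [19,25,18] [36] → 4 hosts.
Total size 217 vCPU; any packing needs at least ⌈217/64⌉ = 4 hosts.
So 4 is already optimal.

0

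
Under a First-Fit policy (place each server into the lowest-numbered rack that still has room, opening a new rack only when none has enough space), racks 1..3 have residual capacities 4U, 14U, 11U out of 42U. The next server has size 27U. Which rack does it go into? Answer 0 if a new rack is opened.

No rack has ≥ 27U free, so a new rack is opened.

0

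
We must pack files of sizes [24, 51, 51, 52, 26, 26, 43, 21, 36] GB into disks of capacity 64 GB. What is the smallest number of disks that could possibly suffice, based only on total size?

Total size = 24 + 51 + 51 + 52 + 26 + 26 + 43 + 21 + 36 = 330 GB.
⌈330 / 64⌉ = 6.

6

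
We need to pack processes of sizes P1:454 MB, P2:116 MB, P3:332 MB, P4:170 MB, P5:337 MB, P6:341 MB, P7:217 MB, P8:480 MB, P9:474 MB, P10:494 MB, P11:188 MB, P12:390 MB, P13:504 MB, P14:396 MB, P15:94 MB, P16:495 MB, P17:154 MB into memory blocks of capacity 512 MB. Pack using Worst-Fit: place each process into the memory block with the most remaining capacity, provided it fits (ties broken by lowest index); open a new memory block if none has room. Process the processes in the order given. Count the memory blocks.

Put P1 (454 MB) in memory block 1; 58 MB remain.
Put P2 (116 MB) in memory block 2; 396 MB remain.
Put P3 (332 MB) in memory block 2; 64 MB remain.
Put P4 (170 MB) in memory block 3; 342 MB remain.
Put P5 (337 MB) in memory block 3; 5 MB remain.
Put P6 (341 MB) in memory block 4; 171 MB remain.
Put P7 (217 MB) in memory block 5; 295 MB remain.
Put P8 (480 MB) in memory block 6; 32 MB remain.
Put P9 (474 MB) in memory block 7; 38 MB remain.
Put P10 (494 MB) in memory block 8; 18 MB remain.
Put P11 (188 MB) in memory block 5; 107 MB remain.
Put P12 (390 MB) in memory block 9; 122 MB remain.
Put P13 (504 MB) in memory block 10; 8 MB remain.
Put P14 (396 MB) in memory block 11; 116 MB remain.
Put P15 (94 MB) in memory block 4; 77 MB remain.
Put P16 (495 MB) in memory block 12; 17 MB remain.
Put P17 (154 MB) in memory block 13; 358 MB remain.
Final memory blocks: [454] [116,332] [170,337] [341,94] [217,188] [480] [474] [494] [390] [504] [396] [495] [154].

13 memory blocks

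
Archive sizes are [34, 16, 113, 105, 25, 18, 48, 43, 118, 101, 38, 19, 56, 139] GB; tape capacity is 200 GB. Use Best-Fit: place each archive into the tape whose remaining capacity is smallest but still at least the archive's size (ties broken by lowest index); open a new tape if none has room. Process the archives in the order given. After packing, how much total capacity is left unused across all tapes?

tape 1: place 34 GB, 166 GB left
tape 1: place 16 GB, 150 GB left
tape 1: place 113 GB, 37 GB left
tape 2: place 105 GB, 95 GB left
tape 1: place 25 GB, 12 GB left
tape 2: place 18 GB, 77 GB left
tape 2: place 48 GB, 29 GB left
tape 3: place 43 GB, 157 GB left
tape 3: place 118 GB, 39 GB left
tape 4: place 101 GB, 99 GB left
tape 3: place 38 GB, 1 GB left
tape 2: place 19 GB, 10 GB left
tape 4: place 56 GB, 43 GB left
tape 5: place 139 GB, 61 GB left
5 tapes × 200 GB = 1000 GB; used 873 GB; unused 127 GB.

127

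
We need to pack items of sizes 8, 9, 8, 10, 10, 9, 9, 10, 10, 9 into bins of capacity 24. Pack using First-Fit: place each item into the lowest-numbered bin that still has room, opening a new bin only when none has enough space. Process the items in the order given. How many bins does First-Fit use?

8 → bin 1 (remaining 16)
9 → bin 1 (remaining 7)
8 → bin 2 (remaining 16)
10 → bin 2 (remaining 6)
10 → bin 3 (remaining 14)
9 → bin 3 (remaining 5)
9 → bin 4 (remaining 15)
10 → bin 4 (remaining 5)
10 → bin 5 (remaining 14)
9 → bin 5 (remaining 5)
Final bins: [8,9] [8,10] [10,9] [9,10] [10,9].

5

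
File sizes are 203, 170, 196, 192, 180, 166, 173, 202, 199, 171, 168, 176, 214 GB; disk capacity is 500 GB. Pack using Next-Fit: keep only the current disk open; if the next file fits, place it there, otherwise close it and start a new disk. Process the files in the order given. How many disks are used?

disk 1: place 203 GB, 297 GB left
disk 1: place 170 GB, 127 GB left
disk 2: place 196 GB, 304 GB left
disk 2: place 192 GB, 112 GB left
disk 3: place 180 GB, 320 GB left
disk 3: place 166 GB, 154 GB left
disk 4: place 173 GB, 327 GB left
disk 4: place 202 GB, 125 GB left
disk 5: place 199 GB, 301 GB left
disk 5: place 171 GB, 130 GB left
disk 6: place 168 GB, 332 GB left
disk 6: place 176 GB, 156 GB left
disk 7: place 214 GB, 286 GB left
Final disks: [203,170] [196,192] [180,166] [173,202] [199,171] [168,176] [214].

7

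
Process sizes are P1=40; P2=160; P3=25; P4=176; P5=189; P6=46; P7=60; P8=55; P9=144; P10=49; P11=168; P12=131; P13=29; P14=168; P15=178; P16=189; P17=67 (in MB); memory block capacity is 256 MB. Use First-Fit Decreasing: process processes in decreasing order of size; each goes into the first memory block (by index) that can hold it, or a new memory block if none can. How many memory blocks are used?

Sorted descending: 189, 189, 178, 176, 168, 168, 160, 144, 131, 67, 60, 55, 49, 46, 40, 29, 25.
Put 189 MB in memory block 1; 67 MB remain.
Put 189 MB in memory block 2; 67 MB remain.
Put 178 MB in memory block 3; 78 MB remain.
Put 176 MB in memory block 4; 80 MB remain.
Put 168 MB in memory block 5; 88 MB remain.
Put 168 MB in memory block 6; 88 MB remain.
Put 160 MB in memory block 7; 96 MB remain.
Put 144 MB in memory block 8; 112 MB remain.
Put 131 MB in memory block 9; 125 MB remain.
Put 67 MB in memory block 1; 0 MB remain.
Put 60 MB in memory block 2; 7 MB remain.
Put 55 MB in memory block 3; 23 MB remain.
Put 49 MB in memory block 4; 31 MB remain.
Put 46 MB in memory block 5; 42 MB remain.
Put 40 MB in memory block 5; 2 MB remain.
Put 29 MB in memory block 4; 2 MB remain.
Put 25 MB in memory block 6; 63 MB remain.

9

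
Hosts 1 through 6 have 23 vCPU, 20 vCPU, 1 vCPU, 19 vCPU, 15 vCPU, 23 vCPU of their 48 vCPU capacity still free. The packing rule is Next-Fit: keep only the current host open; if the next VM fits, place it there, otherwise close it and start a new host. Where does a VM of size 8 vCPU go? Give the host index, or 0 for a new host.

6

Next-Fit only looks at host 6, which has 23 vCPU free.
8 vCPU fits there.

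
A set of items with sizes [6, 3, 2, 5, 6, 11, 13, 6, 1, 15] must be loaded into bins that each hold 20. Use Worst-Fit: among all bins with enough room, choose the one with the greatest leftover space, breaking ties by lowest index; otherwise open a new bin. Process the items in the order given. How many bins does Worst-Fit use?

bin 1: place 6, 14 left
bin 1: place 3, 11 left
bin 1: place 2, 9 left
bin 1: place 5, 4 left
bin 2: place 6, 14 left
bin 2: place 11, 3 left
bin 3: place 13, 7 left
bin 3: place 6, 1 left
bin 1: place 1, 3 left
bin 4: place 15, 5 left
Final bins: [6,3,2,5,1] [6,11] [13,6] [15].

4 bins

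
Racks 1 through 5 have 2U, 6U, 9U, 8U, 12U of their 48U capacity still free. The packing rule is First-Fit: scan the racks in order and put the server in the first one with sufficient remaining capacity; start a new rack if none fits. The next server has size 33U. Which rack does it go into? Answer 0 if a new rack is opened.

0

No rack has ≥ 33U free, so a new rack is opened.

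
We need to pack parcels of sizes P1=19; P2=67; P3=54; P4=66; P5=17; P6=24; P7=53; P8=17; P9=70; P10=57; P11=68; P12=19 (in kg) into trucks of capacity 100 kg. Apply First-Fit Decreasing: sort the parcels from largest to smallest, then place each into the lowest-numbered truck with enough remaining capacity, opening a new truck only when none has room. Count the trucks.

Sorted descending: 70, 68, 67, 66, 57, 54, 53, 24, 19, 19, 17, 17.
70 kg → truck 1 (remaining 30 kg)
68 kg → truck 2 (remaining 32 kg)
67 kg → truck 3 (remaining 33 kg)
66 kg → truck 4 (remaining 34 kg)
57 kg → truck 5 (remaining 43 kg)
54 kg → truck 6 (remaining 46 kg)
53 kg → truck 7 (remaining 47 kg)
24 kg → truck 1 (remaining 6 kg)
19 kg → truck 2 (remaining 13 kg)
19 kg → truck 3 (remaining 14 kg)
17 kg → truck 4 (remaining 17 kg)
17 kg → truck 4 (remaining 0 kg)
Final trucks: [70,24] [68,19] [67,19] [66,17,17] [57] [54] [53].

7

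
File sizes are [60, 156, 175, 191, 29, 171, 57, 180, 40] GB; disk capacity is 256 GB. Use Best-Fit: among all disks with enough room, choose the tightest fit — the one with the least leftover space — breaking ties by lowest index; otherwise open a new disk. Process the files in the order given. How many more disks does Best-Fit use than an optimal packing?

0

Best-Fit: [60,156,29] [175] [191,57] [171] [180,40] → 5 disks.
Total size 1059 GB; any packing needs at least ⌈1059/256⌉ = 5 disks.
So 5 is already optimal.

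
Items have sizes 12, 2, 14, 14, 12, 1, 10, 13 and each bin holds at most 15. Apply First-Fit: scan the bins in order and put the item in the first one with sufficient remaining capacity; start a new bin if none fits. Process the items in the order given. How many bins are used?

bin 1: place 12, 3 left
bin 1: place 2, 1 left
bin 2: place 14, 1 left
bin 3: place 14, 1 left
bin 4: place 12, 3 left
bin 1: place 1, 0 left
bin 5: place 10, 5 left
bin 6: place 13, 2 left
Final bins: [12,2,1] [14] [14] [12] [10] [13].

6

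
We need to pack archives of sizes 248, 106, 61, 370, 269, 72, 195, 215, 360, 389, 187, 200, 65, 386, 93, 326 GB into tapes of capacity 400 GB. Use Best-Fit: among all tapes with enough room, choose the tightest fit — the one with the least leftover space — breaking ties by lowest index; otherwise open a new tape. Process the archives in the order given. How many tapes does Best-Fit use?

248 GB → tape 1 (remaining 152 GB)
106 GB → tape 1 (remaining 46 GB)
61 GB → tape 2 (remaining 339 GB)
370 GB → tape 3 (remaining 30 GB)
269 GB → tape 2 (remaining 70 GB)
72 GB → tape 4 (remaining 328 GB)
195 GB → tape 4 (remaining 133 GB)
215 GB → tape 5 (remaining 185 GB)
360 GB → tape 6 (remaining 40 GB)
389 GB → tape 7 (remaining 11 GB)
187 GB → tape 8 (remaining 213 GB)
200 GB → tape 8 (remaining 13 GB)
65 GB → tape 2 (remaining 5 GB)
386 GB → tape 9 (remaining 14 GB)
93 GB → tape 4 (remaining 40 GB)
326 GB → tape 10 (remaining 74 GB)
Final tapes: [248,106] [61,269,65] [370] [72,195,93] [215] [360] [389] [187,200] [386] [326].

10 tapes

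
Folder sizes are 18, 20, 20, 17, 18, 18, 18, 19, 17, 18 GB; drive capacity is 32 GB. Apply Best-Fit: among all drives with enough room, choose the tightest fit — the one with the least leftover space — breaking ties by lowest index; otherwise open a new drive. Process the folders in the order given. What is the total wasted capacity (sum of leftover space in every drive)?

137

drive 1: place 18 GB, 14 GB left
drive 2: place 20 GB, 12 GB left
drive 3: place 20 GB, 12 GB left
drive 4: place 17 GB, 15 GB left
drive 5: place 18 GB, 14 GB left
drive 6: place 18 GB, 14 GB left
drive 7: place 18 GB, 14 GB left
drive 8: place 19 GB, 13 GB left
drive 9: place 17 GB, 15 GB left
drive 10: place 18 GB, 14 GB left
10 drives × 32 GB = 320 GB; used 183 GB; unused 137 GB.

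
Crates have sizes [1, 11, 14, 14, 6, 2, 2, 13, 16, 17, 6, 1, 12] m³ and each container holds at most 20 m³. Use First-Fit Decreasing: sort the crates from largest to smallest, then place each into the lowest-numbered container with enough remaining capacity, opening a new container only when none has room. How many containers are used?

7

Sorted descending: 17, 16, 14, 14, 13, 12, 11, 6, 6, 2, 2, 1, 1.
container 1: place 17 m³, 3 m³ left
container 2: place 16 m³, 4 m³ left
container 3: place 14 m³, 6 m³ left
container 4: place 14 m³, 6 m³ left
container 5: place 13 m³, 7 m³ left
container 6: place 12 m³, 8 m³ left
container 7: place 11 m³, 9 m³ left
container 3: place 6 m³, 0 m³ left
container 4: place 6 m³, 0 m³ left
container 1: place 2 m³, 1 m³ left
container 2: place 2 m³, 2 m³ left
container 1: place 1 m³, 0 m³ left
container 2: place 1 m³, 1 m³ left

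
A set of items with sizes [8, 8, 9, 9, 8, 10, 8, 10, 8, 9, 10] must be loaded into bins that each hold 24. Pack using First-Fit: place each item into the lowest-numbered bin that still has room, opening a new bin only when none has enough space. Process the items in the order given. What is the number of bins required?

Put 8 in bin 1; 16 remain.
Put 8 in bin 1; 8 remain.
Put 9 in bin 2; 15 remain.
Put 9 in bin 2; 6 remain.
Put 8 in bin 1; 0 remain.
Put 10 in bin 3; 14 remain.
Put 8 in bin 3; 6 remain.
Put 10 in bin 4; 14 remain.
Put 8 in bin 4; 6 remain.
Put 9 in bin 5; 15 remain.
Put 10 in bin 5; 5 remain.
Final bins: [8,8,8] [9,9] [10,8] [10,8] [9,10].

5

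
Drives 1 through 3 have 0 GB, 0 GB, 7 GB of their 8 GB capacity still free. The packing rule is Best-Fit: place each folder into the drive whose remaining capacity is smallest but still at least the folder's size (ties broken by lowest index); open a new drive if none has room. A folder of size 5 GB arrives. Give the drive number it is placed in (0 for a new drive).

Drives with room: drive 3 (7 GB).
Tightest fit is drive 3 with 7 GB free.

3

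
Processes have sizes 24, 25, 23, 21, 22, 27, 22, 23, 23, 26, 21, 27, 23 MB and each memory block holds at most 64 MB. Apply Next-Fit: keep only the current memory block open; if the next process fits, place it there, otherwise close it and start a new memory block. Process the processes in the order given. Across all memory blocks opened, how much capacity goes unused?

Put 24 MB in memory block 1; 40 MB remain.
Put 25 MB in memory block 1; 15 MB remain.
Put 23 MB in memory block 2; 41 MB remain.
Put 21 MB in memory block 2; 20 MB remain.
Put 22 MB in memory block 3; 42 MB remain.
Put 27 MB in memory block 3; 15 MB remain.
Put 22 MB in memory block 4; 42 MB remain.
Put 23 MB in memory block 4; 19 MB remain.
Put 23 MB in memory block 5; 41 MB remain.
Put 26 MB in memory block 5; 15 MB remain.
Put 21 MB in memory block 6; 43 MB remain.
Put 27 MB in memory block 6; 16 MB remain.
Put 23 MB in memory block 7; 41 MB remain.
7 memory blocks × 64 MB = 448 MB; used 307 MB; unused 141 MB.

141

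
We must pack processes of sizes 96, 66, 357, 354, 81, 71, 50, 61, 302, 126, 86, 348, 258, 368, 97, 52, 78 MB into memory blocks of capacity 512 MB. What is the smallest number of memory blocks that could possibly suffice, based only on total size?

6 memory blocks

Total size = 96 + 66 + 357 + 354 + 81 + 71 + 50 + 61 + 302 + 126 + 86 + 348 + 258 + 368 + 97 + 52 + 78 = 2851 MB.
⌈2851 / 512⌉ = 6.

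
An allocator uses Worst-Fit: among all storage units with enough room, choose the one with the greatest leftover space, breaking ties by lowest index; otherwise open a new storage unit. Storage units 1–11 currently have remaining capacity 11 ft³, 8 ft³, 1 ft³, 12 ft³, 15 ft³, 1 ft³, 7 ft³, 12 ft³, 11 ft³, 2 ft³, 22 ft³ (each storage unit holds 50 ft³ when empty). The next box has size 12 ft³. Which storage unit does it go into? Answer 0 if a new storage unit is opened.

Storage units with room: storage unit 4 (12 ft³), storage unit 5 (15 ft³), storage unit 8 (12 ft³), storage unit 11 (22 ft³).
Most room is storage unit 11 with 22 ft³ free.

11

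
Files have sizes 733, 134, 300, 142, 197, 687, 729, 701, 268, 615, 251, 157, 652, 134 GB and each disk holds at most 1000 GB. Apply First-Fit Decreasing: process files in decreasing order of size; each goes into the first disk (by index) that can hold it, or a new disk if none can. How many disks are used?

Sorted descending: 733, 729, 701, 687, 652, 615, 300, 268, 251, 197, 157, 142, 134, 134.
Put 733 GB in disk 1; 267 GB remain.
Put 729 GB in disk 2; 271 GB remain.
Put 701 GB in disk 3; 299 GB remain.
Put 687 GB in disk 4; 313 GB remain.
Put 652 GB in disk 5; 348 GB remain.
Put 615 GB in disk 6; 385 GB remain.
Put 300 GB in disk 4; 13 GB remain.
Put 268 GB in disk 2; 3 GB remain.
Put 251 GB in disk 1; 16 GB remain.
Put 197 GB in disk 3; 102 GB remain.
Put 157 GB in disk 5; 191 GB remain.
Put 142 GB in disk 5; 49 GB remain.
Put 134 GB in disk 6; 251 GB remain.
Put 134 GB in disk 6; 117 GB remain.

6 disks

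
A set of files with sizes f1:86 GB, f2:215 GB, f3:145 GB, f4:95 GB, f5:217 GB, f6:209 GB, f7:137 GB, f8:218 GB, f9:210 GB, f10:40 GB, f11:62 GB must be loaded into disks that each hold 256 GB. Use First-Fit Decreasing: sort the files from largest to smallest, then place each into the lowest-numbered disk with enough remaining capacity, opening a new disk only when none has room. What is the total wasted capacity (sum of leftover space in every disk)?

Sorted descending: 218, 217, 215, 210, 209, 145, 137, 95, 86, 62, 40.
disk 1: place 218 GB, 38 GB left
disk 2: place 217 GB, 39 GB left
disk 3: place 215 GB, 41 GB left
disk 4: place 210 GB, 46 GB left
disk 5: place 209 GB, 47 GB left
disk 6: place 145 GB, 111 GB left
disk 7: place 137 GB, 119 GB left
disk 6: place 95 GB, 16 GB left
disk 7: place 86 GB, 33 GB left
disk 8: place 62 GB, 194 GB left
disk 3: place 40 GB, 1 GB left
8 disks × 256 GB = 2048 GB; used 1634 GB; unused 414 GB.

414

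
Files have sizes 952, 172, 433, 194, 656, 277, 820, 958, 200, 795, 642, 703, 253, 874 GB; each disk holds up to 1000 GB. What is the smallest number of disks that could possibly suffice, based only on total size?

8

Total size = 952 + 172 + 433 + 194 + 656 + 277 + 820 + 958 + 200 + 795 + 642 + 703 + 253 + 874 = 7929 GB.
⌈7929 / 1000⌉ = 8.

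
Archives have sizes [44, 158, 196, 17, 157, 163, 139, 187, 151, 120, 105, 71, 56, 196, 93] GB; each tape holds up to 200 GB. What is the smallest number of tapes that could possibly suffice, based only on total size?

Total size = 44 + 158 + 196 + 17 + 157 + 163 + 139 + 187 + 151 + 120 + 105 + 71 + 56 + 196 + 93 = 1853 GB.
⌈1853 / 200⌉ = 10.

10 tapes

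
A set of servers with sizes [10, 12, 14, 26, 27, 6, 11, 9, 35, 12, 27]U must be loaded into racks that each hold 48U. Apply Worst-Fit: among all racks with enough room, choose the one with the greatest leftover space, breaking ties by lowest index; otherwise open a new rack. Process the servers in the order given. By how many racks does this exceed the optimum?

1

Worst-Fit: [10,12,14] [26,6,9] [27,11] [35,12] [27] → 5 racks.
Total size 189U; any packing needs at least ⌈189/48⌉ = 4 racks.
An optimal packing achieves that bound: [35,12] [27,14,6] [27,12,9] [26,11,10] → 4 racks.
Excess: 5 − 4 = 1.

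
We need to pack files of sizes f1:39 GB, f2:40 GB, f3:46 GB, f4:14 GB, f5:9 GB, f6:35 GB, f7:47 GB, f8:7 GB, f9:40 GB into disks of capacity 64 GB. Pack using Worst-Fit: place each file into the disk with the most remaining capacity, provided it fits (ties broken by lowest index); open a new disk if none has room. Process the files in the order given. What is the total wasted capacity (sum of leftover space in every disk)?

disk 1: place f1 (39 GB), 25 GB left
disk 2: place f2 (40 GB), 24 GB left
disk 3: place f3 (46 GB), 18 GB left
disk 1: place f4 (14 GB), 11 GB left
disk 2: place f5 (9 GB), 15 GB left
disk 4: place f6 (35 GB), 29 GB left
disk 5: place f7 (47 GB), 17 GB left
disk 4: place f8 (7 GB), 22 GB left
disk 6: place f9 (40 GB), 24 GB left
6 disks × 64 GB = 384 GB; used 277 GB; unused 107 GB.

107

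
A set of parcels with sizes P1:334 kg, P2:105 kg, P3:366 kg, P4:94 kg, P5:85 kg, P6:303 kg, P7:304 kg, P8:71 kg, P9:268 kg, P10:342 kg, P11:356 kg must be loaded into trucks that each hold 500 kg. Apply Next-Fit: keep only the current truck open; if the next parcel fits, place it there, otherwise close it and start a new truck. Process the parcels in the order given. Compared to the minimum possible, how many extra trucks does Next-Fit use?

0

Next-Fit: [334,105] [366,94] [85,303] [304,71] [268] [342] [356] → 7 trucks.
7 parcels exceed 250 kg (half the capacity), and no two of those can share a truck, so at least 7 trucks are needed.
So 7 is already optimal.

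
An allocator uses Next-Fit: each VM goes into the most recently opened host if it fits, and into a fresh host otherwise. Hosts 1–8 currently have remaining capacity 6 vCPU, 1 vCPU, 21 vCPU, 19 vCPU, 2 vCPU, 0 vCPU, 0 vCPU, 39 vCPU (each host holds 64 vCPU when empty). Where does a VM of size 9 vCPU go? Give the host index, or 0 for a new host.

Next-Fit only looks at host 8, which has 39 vCPU free.
9 vCPU fits there.

8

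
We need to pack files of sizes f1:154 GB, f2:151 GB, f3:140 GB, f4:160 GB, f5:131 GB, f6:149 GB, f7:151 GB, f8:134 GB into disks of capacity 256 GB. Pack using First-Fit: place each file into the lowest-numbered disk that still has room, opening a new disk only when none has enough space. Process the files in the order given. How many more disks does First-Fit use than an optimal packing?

0

First-Fit: [154] [151] [140] [160] [131] [149] [151] [134] → 8 disks.
8 files exceed 128 GB (half the capacity), and no two of those can share a disk, so at least 8 disks are needed.
So 8 is already optimal.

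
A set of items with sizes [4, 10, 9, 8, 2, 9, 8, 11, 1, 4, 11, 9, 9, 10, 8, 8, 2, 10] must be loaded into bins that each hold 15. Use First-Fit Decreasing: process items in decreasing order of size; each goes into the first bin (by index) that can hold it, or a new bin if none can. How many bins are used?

Sorted descending: 11, 11, 10, 10, 10, 9, 9, 9, 9, 8, 8, 8, 8, 4, 4, 2, 2, 1.
Put 11 in bin 1; 4 remain.
Put 11 in bin 2; 4 remain.
Put 10 in bin 3; 5 remain.
Put 10 in bin 4; 5 remain.
Put 10 in bin 5; 5 remain.
Put 9 in bin 6; 6 remain.
Put 9 in bin 7; 6 remain.
Put 9 in bin 8; 6 remain.
Put 9 in bin 9; 6 remain.
Put 8 in bin 10; 7 remain.
Put 8 in bin 11; 7 remain.
Put 8 in bin 12; 7 remain.
Put 8 in bin 13; 7 remain.
Put 4 in bin 1; 0 remain.
Put 4 in bin 2; 0 remain.
Put 2 in bin 3; 3 remain.
Put 2 in bin 3; 1 remain.
Put 1 in bin 3; 0 remain.
Final bins: [11,4] [11,4] [10,2,2,1] [10] [10] [9] [9] [9] [9] [8] [8] [8] [8].

13 bins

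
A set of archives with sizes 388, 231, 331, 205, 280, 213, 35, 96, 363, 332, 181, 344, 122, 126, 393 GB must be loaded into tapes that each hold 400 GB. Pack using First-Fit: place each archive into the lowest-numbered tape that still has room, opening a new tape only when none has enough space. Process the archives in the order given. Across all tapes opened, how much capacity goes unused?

388 GB → tape 1 (remaining 12 GB)
231 GB → tape 2 (remaining 169 GB)
331 GB → tape 3 (remaining 69 GB)
205 GB → tape 4 (remaining 195 GB)
280 GB → tape 5 (remaining 120 GB)
213 GB → tape 6 (remaining 187 GB)
35 GB → tape 2 (remaining 134 GB)
96 GB → tape 2 (remaining 38 GB)
363 GB → tape 7 (remaining 37 GB)
332 GB → tape 8 (remaining 68 GB)
181 GB → tape 4 (remaining 14 GB)
344 GB → tape 9 (remaining 56 GB)
122 GB → tape 6 (remaining 65 GB)
126 GB → tape 10 (remaining 274 GB)
393 GB → tape 11 (remaining 7 GB)
11 tapes × 400 GB = 4400 GB; used 3640 GB; unused 760 GB.

760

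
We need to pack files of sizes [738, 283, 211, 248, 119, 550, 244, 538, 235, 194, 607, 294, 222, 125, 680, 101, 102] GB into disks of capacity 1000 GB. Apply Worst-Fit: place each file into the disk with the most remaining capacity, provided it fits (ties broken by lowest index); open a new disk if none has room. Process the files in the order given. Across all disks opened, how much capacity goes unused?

509

Put 738 GB in disk 1; 262 GB remain.
Put 283 GB in disk 2; 717 GB remain.
Put 211 GB in disk 2; 506 GB remain.
Put 248 GB in disk 2; 258 GB remain.
Put 119 GB in disk 1; 143 GB remain.
Put 550 GB in disk 3; 450 GB remain.
Put 244 GB in disk 3; 206 GB remain.
Put 538 GB in disk 4; 462 GB remain.
Put 235 GB in disk 4; 227 GB remain.
Put 194 GB in disk 2; 64 GB remain.
Put 607 GB in disk 5; 393 GB remain.
Put 294 GB in disk 5; 99 GB remain.
Put 222 GB in disk 4; 5 GB remain.
Put 125 GB in disk 3; 81 GB remain.
Put 680 GB in disk 6; 320 GB remain.
Put 101 GB in disk 6; 219 GB remain.
Put 102 GB in disk 6; 117 GB remain.
6 disks × 1000 GB = 6000 GB; used 5491 GB; unused 509 GB.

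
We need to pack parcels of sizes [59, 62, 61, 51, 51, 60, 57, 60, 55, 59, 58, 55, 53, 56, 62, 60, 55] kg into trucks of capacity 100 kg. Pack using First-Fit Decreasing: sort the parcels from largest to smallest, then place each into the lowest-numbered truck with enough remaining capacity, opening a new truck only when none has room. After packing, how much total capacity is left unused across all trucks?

726

Sorted descending: 62, 62, 61, 60, 60, 60, 59, 59, 58, 57, 56, 55, 55, 55, 53, 51, 51.
Put 62 kg in truck 1; 38 kg remain.
Put 62 kg in truck 2; 38 kg remain.
Put 61 kg in truck 3; 39 kg remain.
Put 60 kg in truck 4; 40 kg remain.
Put 60 kg in truck 5; 40 kg remain.
Put 60 kg in truck 6; 40 kg remain.
Put 59 kg in truck 7; 41 kg remain.
Put 59 kg in truck 8; 41 kg remain.
Put 58 kg in truck 9; 42 kg remain.
Put 57 kg in truck 10; 43 kg remain.
Put 56 kg in truck 11; 44 kg remain.
Put 55 kg in truck 12; 45 kg remain.
Put 55 kg in truck 13; 45 kg remain.
Put 55 kg in truck 14; 45 kg remain.
Put 53 kg in truck 15; 47 kg remain.
Put 51 kg in truck 16; 49 kg remain.
Put 51 kg in truck 17; 49 kg remain.
17 trucks × 100 kg = 1700 kg; used 974 kg; unused 726 kg.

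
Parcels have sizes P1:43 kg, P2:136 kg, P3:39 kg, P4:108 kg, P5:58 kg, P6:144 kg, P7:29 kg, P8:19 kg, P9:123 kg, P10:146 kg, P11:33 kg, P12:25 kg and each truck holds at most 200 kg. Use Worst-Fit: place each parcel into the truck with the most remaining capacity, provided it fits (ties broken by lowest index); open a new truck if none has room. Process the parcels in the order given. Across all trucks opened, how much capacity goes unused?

297

truck 1: place P1 (43 kg), 157 kg left
truck 1: place P2 (136 kg), 21 kg left
truck 2: place P3 (39 kg), 161 kg left
truck 2: place P4 (108 kg), 53 kg left
truck 3: place P5 (58 kg), 142 kg left
truck 4: place P6 (144 kg), 56 kg left
truck 3: place P7 (29 kg), 113 kg left
truck 3: place P8 (19 kg), 94 kg left
truck 5: place P9 (123 kg), 77 kg left
truck 6: place P10 (146 kg), 54 kg left
truck 3: place P11 (33 kg), 61 kg left
truck 5: place P12 (25 kg), 52 kg left
6 trucks × 200 kg = 1200 kg; used 903 kg; unused 297 kg.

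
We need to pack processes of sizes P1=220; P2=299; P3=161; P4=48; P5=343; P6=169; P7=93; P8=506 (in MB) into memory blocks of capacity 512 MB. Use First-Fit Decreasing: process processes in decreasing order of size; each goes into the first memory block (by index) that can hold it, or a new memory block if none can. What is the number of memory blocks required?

Sorted descending: 506, 343, 299, 220, 169, 161, 93, 48.
506 MB → memory block 1 (remaining 6 MB)
343 MB → memory block 2 (remaining 169 MB)
299 MB → memory block 3 (remaining 213 MB)
220 MB → memory block 4 (remaining 292 MB)
169 MB → memory block 2 (remaining 0 MB)
161 MB → memory block 3 (remaining 52 MB)
93 MB → memory block 4 (remaining 199 MB)
48 MB → memory block 3 (remaining 4 MB)

4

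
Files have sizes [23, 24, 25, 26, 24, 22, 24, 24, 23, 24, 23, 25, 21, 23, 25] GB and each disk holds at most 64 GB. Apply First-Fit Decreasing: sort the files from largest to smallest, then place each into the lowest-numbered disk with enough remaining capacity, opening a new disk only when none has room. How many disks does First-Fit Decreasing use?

Sorted descending: 26, 25, 25, 25, 24, 24, 24, 24, 24, 23, 23, 23, 23, 22, 21.
disk 1: place 26 GB, 38 GB left
disk 1: place 25 GB, 13 GB left
disk 2: place 25 GB, 39 GB left
disk 2: place 25 GB, 14 GB left
disk 3: place 24 GB, 40 GB left
disk 3: place 24 GB, 16 GB left
disk 4: place 24 GB, 40 GB left
disk 4: place 24 GB, 16 GB left
disk 5: place 24 GB, 40 GB left
disk 5: place 23 GB, 17 GB left
disk 6: place 23 GB, 41 GB left
disk 6: place 23 GB, 18 GB left
disk 7: place 23 GB, 41 GB left
disk 7: place 22 GB, 19 GB left
disk 8: place 21 GB, 43 GB left

8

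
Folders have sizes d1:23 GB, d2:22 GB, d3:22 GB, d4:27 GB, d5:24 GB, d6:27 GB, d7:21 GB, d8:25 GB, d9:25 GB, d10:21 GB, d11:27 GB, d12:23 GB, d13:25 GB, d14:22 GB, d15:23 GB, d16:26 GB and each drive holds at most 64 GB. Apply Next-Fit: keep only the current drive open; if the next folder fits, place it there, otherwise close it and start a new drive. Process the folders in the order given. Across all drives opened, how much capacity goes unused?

129

drive 1: place d1 (23 GB), 41 GB left
drive 1: place d2 (22 GB), 19 GB left
drive 2: place d3 (22 GB), 42 GB left
drive 2: place d4 (27 GB), 15 GB left
drive 3: place d5 (24 GB), 40 GB left
drive 3: place d6 (27 GB), 13 GB left
drive 4: place d7 (21 GB), 43 GB left
drive 4: place d8 (25 GB), 18 GB left
drive 5: place d9 (25 GB), 39 GB left
drive 5: place d10 (21 GB), 18 GB left
drive 6: place d11 (27 GB), 37 GB left
drive 6: place d12 (23 GB), 14 GB left
drive 7: place d13 (25 GB), 39 GB left
drive 7: place d14 (22 GB), 17 GB left
drive 8: place d15 (23 GB), 41 GB left
drive 8: place d16 (26 GB), 15 GB left
8 drives × 64 GB = 512 GB; used 383 GB; unused 129 GB.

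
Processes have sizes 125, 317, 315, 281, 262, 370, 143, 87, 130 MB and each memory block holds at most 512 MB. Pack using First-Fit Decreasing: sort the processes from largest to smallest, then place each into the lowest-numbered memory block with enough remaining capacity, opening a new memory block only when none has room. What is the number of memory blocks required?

Sorted descending: 370, 317, 315, 281, 262, 143, 130, 125, 87.
370 MB → memory block 1 (remaining 142 MB)
317 MB → memory block 2 (remaining 195 MB)
315 MB → memory block 3 (remaining 197 MB)
281 MB → memory block 4 (remaining 231 MB)
262 MB → memory block 5 (remaining 250 MB)
143 MB → memory block 2 (remaining 52 MB)
130 MB → memory block 1 (remaining 12 MB)
125 MB → memory block 3 (remaining 72 MB)
87 MB → memory block 4 (remaining 144 MB)

5 memory blocks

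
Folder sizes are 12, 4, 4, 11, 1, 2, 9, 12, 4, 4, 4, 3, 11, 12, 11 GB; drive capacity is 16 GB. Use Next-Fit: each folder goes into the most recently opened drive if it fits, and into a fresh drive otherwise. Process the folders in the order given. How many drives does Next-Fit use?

8 drives

Put 12 GB in drive 1; 4 GB remain.
Put 4 GB in drive 1; 0 GB remain.
Put 4 GB in drive 2; 12 GB remain.
Put 11 GB in drive 2; 1 GB remain.
Put 1 GB in drive 2; 0 GB remain.
Put 2 GB in drive 3; 14 GB remain.
Put 9 GB in drive 3; 5 GB remain.
Put 12 GB in drive 4; 4 GB remain.
Put 4 GB in drive 4; 0 GB remain.
Put 4 GB in drive 5; 12 GB remain.
Put 4 GB in drive 5; 8 GB remain.
Put 3 GB in drive 5; 5 GB remain.
Put 11 GB in drive 6; 5 GB remain.
Put 12 GB in drive 7; 4 GB remain.
Put 11 GB in drive 8; 5 GB remain.
Final drives: [12,4] [4,11,1] [2,9] [12,4] [4,4,3] [11] [12] [11].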